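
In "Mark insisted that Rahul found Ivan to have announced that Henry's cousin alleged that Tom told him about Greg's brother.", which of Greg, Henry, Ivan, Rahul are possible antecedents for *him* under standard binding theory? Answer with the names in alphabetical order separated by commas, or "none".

*him* is a pronoun; Principle B requires it to be free in its binding domain — the clause headed by 'told'.
— Greg: possessor inside the second object DP of the clause headed by 'told'; is c-commanded by the pronoun; coreference would bind this R-expression — blocked (Principle C).
— Henry: possessor inside the subject DP of the clause headed by 'alleged'; does not c-command the pronoun — Principle B does not apply; allowed.
— Ivan: subject of the clause headed by 'announced'; c-commands the pronoun but lies outside its binding domain — allowed.
— Rahul: subject of the clause headed by 'found'; c-commands the pronoun but lies outside its binding domain — allowed.

Henry, Ivan, Rahul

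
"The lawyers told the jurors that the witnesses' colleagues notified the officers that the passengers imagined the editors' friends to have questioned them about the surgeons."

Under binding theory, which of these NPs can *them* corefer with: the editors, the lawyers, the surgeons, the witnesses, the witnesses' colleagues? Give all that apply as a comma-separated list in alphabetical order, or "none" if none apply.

*them* is a pronoun; Principle B requires it to be free in its binding domain — the clause headed by 'questioned'.
— the editors: possessor inside the subject DP of the clause headed by 'questioned'; does not c-command the pronoun — Principle B does not apply; allowed.
— the lawyers: subject of the matrix clause; c-commands the pronoun but lies outside its binding domain — allowed.
— the surgeons: second object of the clause headed by 'questioned'; is c-commanded by the pronoun; coreference would bind this R-expression — blocked (Principle C).
— the witnesses: possessor inside the subject DP of the clause headed by 'notified'; does not c-command the pronoun — Principle B does not apply; allowed.
— the witnesses' colleagues: subject of the clause headed by 'notified'; c-commands the pronoun but lies outside its binding domain — allowed.

the editors, the lawyers, the witnesses, the witnesses' colleagues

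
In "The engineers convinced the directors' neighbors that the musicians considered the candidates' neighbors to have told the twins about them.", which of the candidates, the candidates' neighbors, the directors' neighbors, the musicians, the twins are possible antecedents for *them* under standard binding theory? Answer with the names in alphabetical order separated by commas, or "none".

*them* is a pronoun; Principle B requires it to be free in its binding domain — the clause headed by 'told'.
— the candidates: possessor inside the subject DP of the clause headed by 'told'; does not c-command the pronoun — Principle B does not apply; allowed.
— the candidates' neighbors: subject of the clause headed by 'told'; c-commands the pronoun within its binding domain — blocked (Principle B).
— the directors' neighbors: object of the matrix clause; c-commands the pronoun but lies outside its binding domain — allowed.
— the musicians: subject of the clause headed by 'considered'; c-commands the pronoun but lies outside its binding domain — allowed.
— the twins: object of the clause headed by 'told'; c-commands the pronoun within its binding domain — blocked (Principle B).

the candidates, the directors' neighbors, the musicians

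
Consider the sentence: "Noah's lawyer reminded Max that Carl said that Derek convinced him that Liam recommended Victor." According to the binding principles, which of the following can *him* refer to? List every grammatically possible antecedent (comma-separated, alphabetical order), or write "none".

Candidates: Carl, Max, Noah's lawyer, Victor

*him* is a pronoun; Principle B requires it to be free in its binding domain — the clause headed by 'convinced'.
— Carl: subject of the clause headed by 'said'; c-commands the pronoun but lies outside its binding domain — allowed.
— Max: object of the matrix clause; c-commands the pronoun but lies outside its binding domain — allowed.
— Noah's lawyer: subject of the matrix clause; c-commands the pronoun but lies outside its binding domain — allowed.
— Victor: object of the clause headed by 'recommended'; is c-commanded by the pronoun; coreference would bind this R-expression — blocked (Principle C).

Carl, Max, Noah's lawyer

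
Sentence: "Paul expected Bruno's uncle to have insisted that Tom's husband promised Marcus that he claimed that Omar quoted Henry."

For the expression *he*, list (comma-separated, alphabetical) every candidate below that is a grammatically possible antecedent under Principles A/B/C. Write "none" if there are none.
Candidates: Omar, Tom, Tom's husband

Tom, Tom's husband

*he* is a pronoun; Principle B requires it to be free in its binding domain — the clause headed by 'claimed'.
— Omar: subject of the clause headed by 'quoted'; is c-commanded by the pronoun; coreference would bind this R-expression — blocked (Principle C).
— Tom: possessor inside the subject DP of the clause headed by 'promised'; does not c-command the pronoun — Principle B does not apply; allowed.
— Tom's husband: subject of the clause headed by 'promised'; c-commands the pronoun but lies outside its binding domain — allowed.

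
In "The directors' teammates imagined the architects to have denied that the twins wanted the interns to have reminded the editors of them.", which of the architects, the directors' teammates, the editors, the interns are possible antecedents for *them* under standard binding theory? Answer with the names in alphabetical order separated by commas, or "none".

the architects, the directors' teammates

*them* is a pronoun; Principle B requires it to be free in its binding domain — the clause headed by 'reminded'.
— the architects: subject of the clause headed by 'denied'; c-commands the pronoun but lies outside its binding domain — allowed.
— the directors' teammates: subject of the matrix clause; c-commands the pronoun but lies outside its binding domain — allowed.
— the editors: object of the clause headed by 'reminded'; c-commands the pronoun within its binding domain — blocked (Principle B).
— the interns: subject of the clause headed by 'reminded'; c-commands the pronoun within its binding domain — blocked (Principle B).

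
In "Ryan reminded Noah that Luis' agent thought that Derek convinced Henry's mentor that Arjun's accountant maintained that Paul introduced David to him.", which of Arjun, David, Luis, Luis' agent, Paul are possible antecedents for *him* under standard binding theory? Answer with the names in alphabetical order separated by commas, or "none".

*him* is a pronoun; Principle B requires it to be free in its binding domain — the clause headed by 'introduced'.
— Arjun: possessor inside the subject DP of the clause headed by 'maintained'; does not c-command the pronoun — Principle B does not apply; allowed.
— David: object of the clause headed by 'introduced'; c-commands the pronoun within its binding domain — blocked (Principle B).
— Luis: possessor inside the subject DP of the clause headed by 'thought'; does not c-command the pronoun — Principle B does not apply; allowed.
— Luis' agent: subject of the clause headed by 'thought'; c-commands the pronoun but lies outside its binding domain — allowed.
— Paul: subject of the clause headed by 'introduced'; c-commands the pronoun within its binding domain — blocked (Principle B).

Arjun, Luis, Luis' agent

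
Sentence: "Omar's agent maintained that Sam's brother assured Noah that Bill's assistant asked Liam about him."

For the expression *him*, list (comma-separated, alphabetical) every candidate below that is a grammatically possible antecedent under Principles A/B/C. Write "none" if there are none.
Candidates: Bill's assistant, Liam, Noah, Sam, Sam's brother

*him* is a pronoun; Principle B requires it to be free in its binding domain — the clause headed by 'asked'.
— Bill's assistant: subject of the clause headed by 'asked'; c-commands the pronoun within its binding domain — blocked (Principle B).
— Liam: object of the clause headed by 'asked'; c-commands the pronoun within its binding domain — blocked (Principle B).
— Noah: object of the clause headed by 'assured'; c-commands the pronoun but lies outside its binding domain — allowed.
— Sam: possessor inside the subject DP of the clause headed by 'assured'; does not c-command the pronoun — Principle B does not apply; allowed.
— Sam's brother: subject of the clause headed by 'assured'; c-commands the pronoun but lies outside its binding domain — allowed.

Noah, Sam, Sam's brother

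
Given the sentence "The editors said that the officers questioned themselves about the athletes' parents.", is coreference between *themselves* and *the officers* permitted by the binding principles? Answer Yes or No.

Yes

*themselves* is a reflexive; Principle A requires it to be bound within its binding domain — the clause headed by 'questioned'.
— the officers: subject of the clause headed by 'questioned'; c-commands the reflexive within its binding domain — allowed (Principle A).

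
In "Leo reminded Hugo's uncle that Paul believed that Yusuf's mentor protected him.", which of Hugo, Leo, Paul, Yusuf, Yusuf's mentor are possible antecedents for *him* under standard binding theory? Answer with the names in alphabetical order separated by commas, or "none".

Hugo, Leo, Paul, Yusuf

*him* is a pronoun; Principle B requires it to be free in its binding domain — the clause headed by 'protected'.
— Hugo: possessor inside the object DP of the matrix clause; does not c-command the pronoun — Principle B does not apply; allowed.
— Leo: subject of the matrix clause; c-commands the pronoun but lies outside its binding domain — allowed.
— Paul: subject of the clause headed by 'believed'; c-commands the pronoun but lies outside its binding domain — allowed.
— Yusuf: possessor inside the subject DP of the clause headed by 'protected'; does not c-command the pronoun — Principle B does not apply; allowed.
— Yusuf's mentor: subject of the clause headed by 'protected'; c-commands the pronoun within its binding domain — blocked (Principle B).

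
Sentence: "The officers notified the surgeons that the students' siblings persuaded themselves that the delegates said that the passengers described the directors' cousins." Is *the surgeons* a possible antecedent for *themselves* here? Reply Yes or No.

*themselves* is a reflexive; Principle A requires it to be bound within its binding domain — the clause headed by 'persuaded'.
— the surgeons: object of the matrix clause; c-commands the reflexive but lies outside its binding domain — cannot bind it (Principle A).

No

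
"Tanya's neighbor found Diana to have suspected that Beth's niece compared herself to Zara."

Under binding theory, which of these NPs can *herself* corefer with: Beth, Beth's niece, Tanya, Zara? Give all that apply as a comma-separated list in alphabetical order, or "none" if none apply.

Beth's niece

*herself* is a reflexive; Principle A requires it to be bound within its binding domain — the clause headed by 'compared'.
— Beth: possessor inside the subject DP of the clause headed by 'compared'; does not c-command the reflexive — cannot bind it (Principle A).
— Beth's niece: subject of the clause headed by 'compared'; c-commands the reflexive within its binding domain — allowed (Principle A).
— Tanya: possessor inside the subject DP of the matrix clause; does not c-command the reflexive — cannot bind it (Principle A).
— Zara: second object of the clause headed by 'compared'; does not c-command the reflexive — cannot bind it (Principle A).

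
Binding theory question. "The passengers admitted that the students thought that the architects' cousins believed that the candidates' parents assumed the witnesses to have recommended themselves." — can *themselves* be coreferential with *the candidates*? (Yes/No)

*themselves* is a reflexive; Principle A requires it to be bound within its binding domain — the clause headed by 'recommended'.
— the candidates: possessor inside the subject DP of the clause headed by 'assumed'; does not c-command the reflexive — cannot bind it (Principle A).

No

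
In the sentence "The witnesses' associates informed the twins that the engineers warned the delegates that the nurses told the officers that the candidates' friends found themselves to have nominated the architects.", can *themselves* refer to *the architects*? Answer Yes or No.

*themselves* is a reflexive; Principle A requires it to be bound within its binding domain — the clause headed by 'found'.
— the architects: object of the clause headed by 'nominated'; does not c-command the reflexive — cannot bind it (Principle A).

No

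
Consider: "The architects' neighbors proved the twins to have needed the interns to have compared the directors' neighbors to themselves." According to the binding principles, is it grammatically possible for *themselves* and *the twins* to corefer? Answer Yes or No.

*themselves* is a reflexive; Principle A requires it to be bound within its binding domain — the clause headed by 'compared'.
— the twins: subject of the clause headed by 'needed'; c-commands the reflexive but lies outside its binding domain — cannot bind it (Principle A).

No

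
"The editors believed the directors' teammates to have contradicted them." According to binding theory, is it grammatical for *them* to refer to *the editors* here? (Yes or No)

*the editors* is an R-expression; Principle C requires it to be free (not bound by any c-commanding expression).
— them: object of the clause headed by 'contradicted'; the pronoun does not c-command the R-expression — coreference allowed.

Yes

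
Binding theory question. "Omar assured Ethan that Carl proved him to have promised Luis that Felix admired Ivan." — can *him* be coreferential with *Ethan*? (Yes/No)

*him* is a pronoun; Principle B requires it to be free in its binding domain — the clause headed by 'proved'.
— Ethan: object of the matrix clause; c-commands the pronoun but lies outside its binding domain — allowed.

Yes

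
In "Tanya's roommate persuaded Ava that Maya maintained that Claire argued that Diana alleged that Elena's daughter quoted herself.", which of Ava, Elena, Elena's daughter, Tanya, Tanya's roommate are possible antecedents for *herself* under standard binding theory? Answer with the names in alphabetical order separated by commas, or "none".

*herself* is a reflexive; Principle A requires it to be bound within its binding domain — the clause headed by 'quoted'.
— Ava: object of the matrix clause; c-commands the reflexive but lies outside its binding domain — cannot bind it (Principle A).
— Elena: possessor inside the subject DP of the clause headed by 'quoted'; does not c-command the reflexive — cannot bind it (Principle A).
— Elena's daughter: subject of the clause headed by 'quoted'; c-commands the reflexive within its binding domain — allowed (Principle A).
— Tanya: possessor inside the subject DP of the matrix clause; does not c-command the reflexive — cannot bind it (Principle A).
— Tanya's roommate: subject of the matrix clause; c-commands the reflexive but lies outside its binding domain — cannot bind it (Principle A).

Elena's daughter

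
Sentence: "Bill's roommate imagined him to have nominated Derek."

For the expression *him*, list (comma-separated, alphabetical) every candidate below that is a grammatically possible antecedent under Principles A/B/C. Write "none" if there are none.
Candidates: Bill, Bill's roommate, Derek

Bill

*him* is a pronoun; Principle B requires it to be free in its binding domain — the matrix clause.
— Bill: possessor inside the subject DP of the matrix clause; does not c-command the pronoun — Principle B does not apply; allowed.
— Bill's roommate: subject of the matrix clause; c-commands the pronoun within its binding domain — blocked (Principle B).
— Derek: object of the clause headed by 'nominated'; is c-commanded by the pronoun; coreference would bind this R-expression — blocked (Principle C).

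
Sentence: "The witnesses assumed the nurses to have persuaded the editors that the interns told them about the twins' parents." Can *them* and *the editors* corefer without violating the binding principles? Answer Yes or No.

Yes

*the editors* is an R-expression; Principle C requires it to be free (not bound by any c-commanding expression).
— them: object of the clause headed by 'told'; the pronoun does not c-command the R-expression — coreference allowed.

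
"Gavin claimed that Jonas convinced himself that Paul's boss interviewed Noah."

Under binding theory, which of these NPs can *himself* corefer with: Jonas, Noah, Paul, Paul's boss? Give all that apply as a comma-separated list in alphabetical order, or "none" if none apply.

*himself* is a reflexive; Principle A requires it to be bound within its binding domain — the clause headed by 'convinced'.
— Jonas: subject of the clause headed by 'convinced'; c-commands the reflexive within its binding domain — allowed (Principle A).
— Noah: object of the clause headed by 'interviewed'; does not c-command the reflexive — cannot bind it (Principle A).
— Paul: possessor inside the subject DP of the clause headed by 'interviewed'; does not c-command the reflexive — cannot bind it (Principle A).
— Paul's boss: subject of the clause headed by 'interviewed'; does not c-command the reflexive — cannot bind it (Principle A).

Jonas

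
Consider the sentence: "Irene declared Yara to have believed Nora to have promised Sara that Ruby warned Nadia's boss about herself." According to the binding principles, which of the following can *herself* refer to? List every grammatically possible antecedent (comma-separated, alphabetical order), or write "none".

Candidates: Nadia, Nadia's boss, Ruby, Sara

Nadia's boss, Ruby

*herself* is a reflexive; Principle A requires it to be bound within its binding domain — the clause headed by 'warned'.
— Nadia: possessor inside the object DP of the clause headed by 'warned'; does not c-command the reflexive — cannot bind it (Principle A).
— Nadia's boss: object of the clause headed by 'warned'; c-commands the reflexive within its binding domain — allowed (Principle A).
— Ruby: subject of the clause headed by 'warned'; c-commands the reflexive within its binding domain — allowed (Principle A).
— Sara: object of the clause headed by 'promised'; c-commands the reflexive but lies outside its binding domain — cannot bind it (Principle A).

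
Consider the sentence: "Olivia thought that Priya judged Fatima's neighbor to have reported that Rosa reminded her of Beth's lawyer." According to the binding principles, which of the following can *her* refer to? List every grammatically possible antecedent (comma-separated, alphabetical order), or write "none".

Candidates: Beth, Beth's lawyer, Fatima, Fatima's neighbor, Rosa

Fatima, Fatima's neighbor

*her* is a pronoun; Principle B requires it to be free in its binding domain — the clause headed by 'reminded'.
— Beth: possessor inside the second object DP of the clause headed by 'reminded'; is c-commanded by the pronoun; coreference would bind this R-expression — blocked (Principle C).
— Beth's lawyer: second object of the clause headed by 'reminded'; is c-commanded by the pronoun; coreference would bind this R-expression — blocked (Principle C).
— Fatima: possessor inside the subject DP of the clause headed by 'reported'; does not c-command the pronoun — Principle B does not apply; allowed.
— Fatima's neighbor: subject of the clause headed by 'reported'; c-commands the pronoun but lies outside its binding domain — allowed.
— Rosa: subject of the clause headed by 'reminded'; c-commands the pronoun within its binding domain — blocked (Principle B).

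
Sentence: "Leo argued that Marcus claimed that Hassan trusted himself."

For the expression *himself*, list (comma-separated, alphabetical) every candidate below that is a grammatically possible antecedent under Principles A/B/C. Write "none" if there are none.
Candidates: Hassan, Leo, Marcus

*himself* is a reflexive; Principle A requires it to be bound within its binding domain — the clause headed by 'trusted'.
— Hassan: subject of the clause headed by 'trusted'; c-commands the reflexive within its binding domain — allowed (Principle A).
— Leo: subject of the matrix clause; c-commands the reflexive but lies outside its binding domain — cannot bind it (Principle A).
— Marcus: subject of the clause headed by 'claimed'; c-commands the reflexive but lies outside its binding domain — cannot bind it (Principle A).

Hassan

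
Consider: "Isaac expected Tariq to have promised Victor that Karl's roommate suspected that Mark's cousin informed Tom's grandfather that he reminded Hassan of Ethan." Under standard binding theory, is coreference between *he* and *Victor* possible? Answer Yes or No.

*Victor* is an R-expression; Principle C requires it to be free (not bound by any c-commanding expression).
— he: subject of the clause headed by 'reminded'; the pronoun does not c-command the R-expression — coreference allowed.

Yes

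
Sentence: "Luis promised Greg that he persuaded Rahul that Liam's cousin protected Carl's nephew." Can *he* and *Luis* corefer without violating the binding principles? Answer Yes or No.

*Luis* is an R-expression; Principle C requires it to be free (not bound by any c-commanding expression).
— he: subject of the clause headed by 'persuaded'; the pronoun does not c-command the R-expression — coreference allowed.

Yes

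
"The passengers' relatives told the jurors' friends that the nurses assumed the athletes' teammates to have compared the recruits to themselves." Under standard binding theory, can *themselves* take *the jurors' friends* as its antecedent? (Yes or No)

No

*themselves* is a reflexive; Principle A requires it to be bound within its binding domain — the clause headed by 'compared'.
— the jurors' friends: object of the matrix clause; c-commands the reflexive but lies outside its binding domain — cannot bind it (Principle A).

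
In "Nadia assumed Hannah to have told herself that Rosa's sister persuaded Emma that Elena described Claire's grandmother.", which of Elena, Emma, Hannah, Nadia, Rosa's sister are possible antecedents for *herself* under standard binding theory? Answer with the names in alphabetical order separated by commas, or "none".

Hannah

*herself* is a reflexive; Principle A requires it to be bound within its binding domain — the clause headed by 'told'.
— Elena: subject of the clause headed by 'described'; does not c-command the reflexive — cannot bind it (Principle A).
— Emma: object of the clause headed by 'persuaded'; does not c-command the reflexive — cannot bind it (Principle A).
— Hannah: subject of the clause headed by 'told'; c-commands the reflexive within its binding domain — allowed (Principle A).
— Nadia: subject of the matrix clause; c-commands the reflexive but lies outside its binding domain — cannot bind it (Principle A).
— Rosa's sister: subject of the clause headed by 'persuaded'; does not c-command the reflexive — cannot bind it (Principle A).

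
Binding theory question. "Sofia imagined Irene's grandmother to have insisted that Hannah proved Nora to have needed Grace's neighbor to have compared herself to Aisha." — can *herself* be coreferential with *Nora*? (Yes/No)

*herself* is a reflexive; Principle A requires it to be bound within its binding domain — the clause headed by 'compared'.
— Nora: subject of the clause headed by 'needed'; c-commands the reflexive but lies outside its binding domain — cannot bind it (Principle A).

No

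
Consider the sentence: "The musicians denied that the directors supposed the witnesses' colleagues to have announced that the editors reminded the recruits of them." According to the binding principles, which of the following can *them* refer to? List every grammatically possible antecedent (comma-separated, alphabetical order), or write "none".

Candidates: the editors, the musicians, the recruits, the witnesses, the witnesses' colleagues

the musicians, the witnesses, the witnesses' colleagues

*them* is a pronoun; Principle B requires it to be free in its binding domain — the clause headed by 'reminded'.
— the editors: subject of the clause headed by 'reminded'; c-commands the pronoun within its binding domain — blocked (Principle B).
— the musicians: subject of the matrix clause; c-commands the pronoun but lies outside its binding domain — allowed.
— the recruits: object of the clause headed by 'reminded'; c-commands the pronoun within its binding domain — blocked (Principle B).
— the witnesses: possessor inside the subject DP of the clause headed by 'announced'; does not c-command the pronoun — Principle B does not apply; allowed.
— the witnesses' colleagues: subject of the clause headed by 'announced'; c-commands the pronoun but lies outside its binding domain — allowed.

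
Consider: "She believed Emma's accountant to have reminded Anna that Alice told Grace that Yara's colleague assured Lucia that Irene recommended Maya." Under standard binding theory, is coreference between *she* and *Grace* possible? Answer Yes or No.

*Grace* is an R-expression; Principle C requires it to be free (not bound by any c-commanding expression).
— she: subject of the matrix clause; the pronoun c-commands the R-expression — coreference blocked (Principle C).

No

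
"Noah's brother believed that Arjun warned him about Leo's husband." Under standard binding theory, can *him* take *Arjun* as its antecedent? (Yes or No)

No

*him* is a pronoun; Principle B requires it to be free in its binding domain — the clause headed by 'warned'.
— Arjun: subject of the clause headed by 'warned'; c-commands the pronoun within its binding domain — blocked (Principle B).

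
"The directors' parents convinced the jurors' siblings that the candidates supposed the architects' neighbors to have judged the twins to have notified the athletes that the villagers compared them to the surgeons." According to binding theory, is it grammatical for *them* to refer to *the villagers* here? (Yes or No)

No

*the villagers* is an R-expression; Principle C requires it to be free (not bound by any c-commanding expression).
— them: object of the clause headed by 'compared'; the R-expression locally c-commands the pronoun — coreference blocked (Principle B on the pronoun).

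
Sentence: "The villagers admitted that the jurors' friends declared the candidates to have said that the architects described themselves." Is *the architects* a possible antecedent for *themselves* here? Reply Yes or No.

*themselves* is a reflexive; Principle A requires it to be bound within its binding domain — the clause headed by 'described'.
— the architects: subject of the clause headed by 'described'; c-commands the reflexive within its binding domain — allowed (Principle A).

Yes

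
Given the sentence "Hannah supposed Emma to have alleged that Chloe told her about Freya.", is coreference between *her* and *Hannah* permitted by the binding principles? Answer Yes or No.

Yes

*her* is a pronoun; Principle B requires it to be free in its binding domain — the clause headed by 'told'.
— Hannah: subject of the matrix clause; c-commands the pronoun but lies outside its binding domain — allowed.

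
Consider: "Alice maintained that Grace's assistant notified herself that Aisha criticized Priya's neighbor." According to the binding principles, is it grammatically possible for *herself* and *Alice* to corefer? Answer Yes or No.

*herself* is a reflexive; Principle A requires it to be bound within its binding domain — the clause headed by 'notified'.
— Alice: subject of the matrix clause; c-commands the reflexive but lies outside its binding domain — cannot bind it (Principle A).

No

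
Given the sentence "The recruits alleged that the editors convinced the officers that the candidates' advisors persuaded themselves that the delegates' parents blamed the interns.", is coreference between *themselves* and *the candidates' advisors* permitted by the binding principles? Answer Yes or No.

*themselves* is a reflexive; Principle A requires it to be bound within its binding domain — the clause headed by 'persuaded'.
— the candidates' advisors: subject of the clause headed by 'persuaded'; c-commands the reflexive within its binding domain — allowed (Principle A).

Yes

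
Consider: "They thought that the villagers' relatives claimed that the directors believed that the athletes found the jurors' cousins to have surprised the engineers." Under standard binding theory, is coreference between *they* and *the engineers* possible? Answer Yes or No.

*the engineers* is an R-expression; Principle C requires it to be free (not bound by any c-commanding expression).
— they: subject of the matrix clause; the pronoun c-commands the R-expression — coreference blocked (Principle C).

No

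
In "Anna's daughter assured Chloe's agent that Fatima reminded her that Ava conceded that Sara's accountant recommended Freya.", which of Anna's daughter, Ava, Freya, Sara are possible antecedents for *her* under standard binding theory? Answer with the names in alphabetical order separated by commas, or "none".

Anna's daughter

*her* is a pronoun; Principle B requires it to be free in its binding domain — the clause headed by 'reminded'.
— Anna's daughter: subject of the matrix clause; c-commands the pronoun but lies outside its binding domain — allowed.
— Ava: subject of the clause headed by 'conceded'; is c-commanded by the pronoun; coreference would bind this R-expression — blocked (Principle C).
— Freya: object of the clause headed by 'recommended'; is c-commanded by the pronoun; coreference would bind this R-expression — blocked (Principle C).
— Sara: possessor inside the subject DP of the clause headed by 'recommended'; is c-commanded by the pronoun; coreference would bind this R-expression — blocked (Principle C).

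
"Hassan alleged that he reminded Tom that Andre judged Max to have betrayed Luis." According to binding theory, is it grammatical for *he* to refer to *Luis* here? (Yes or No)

*Luis* is an R-expression; Principle C requires it to be free (not bound by any c-commanding expression).
— he: subject of the clause headed by 'reminded'; the pronoun c-commands the R-expression — coreference blocked (Principle C).

No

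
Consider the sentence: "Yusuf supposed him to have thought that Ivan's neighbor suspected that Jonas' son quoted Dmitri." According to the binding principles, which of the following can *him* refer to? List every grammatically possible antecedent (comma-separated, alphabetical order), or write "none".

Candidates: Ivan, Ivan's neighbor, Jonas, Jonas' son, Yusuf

*him* is a pronoun; Principle B requires it to be free in its binding domain — the matrix clause.
— Ivan: possessor inside the subject DP of the clause headed by 'suspected'; is c-commanded by the pronoun; coreference would bind this R-expression — blocked (Principle C).
— Ivan's neighbor: subject of the clause headed by 'suspected'; is c-commanded by the pronoun; coreference would bind this R-expression — blocked (Principle C).
— Jonas: possessor inside the subject DP of the clause headed by 'quoted'; is c-commanded by the pronoun; coreference would bind this R-expression — blocked (Principle C).
— Jonas' son: subject of the clause headed by 'quoted'; is c-commanded by the pronoun; coreference would bind this R-expression — blocked (Principle C).
— Yusuf: subject of the matrix clause; c-commands the pronoun within its binding domain — blocked (Principle B).

none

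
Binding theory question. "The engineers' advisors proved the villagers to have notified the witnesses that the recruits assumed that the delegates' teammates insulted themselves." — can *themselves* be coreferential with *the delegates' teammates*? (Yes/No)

Yes

*themselves* is a reflexive; Principle A requires it to be bound within its binding domain — the clause headed by 'insulted'.
— the delegates' teammates: subject of the clause headed by 'insulted'; c-commands the reflexive within its binding domain — allowed (Principle A).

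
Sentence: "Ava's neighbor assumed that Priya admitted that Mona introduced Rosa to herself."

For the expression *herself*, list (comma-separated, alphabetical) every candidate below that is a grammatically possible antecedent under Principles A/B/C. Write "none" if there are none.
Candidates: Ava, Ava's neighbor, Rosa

*herself* is a reflexive; Principle A requires it to be bound within its binding domain — the clause headed by 'introduced'.
— Ava: possessor inside the subject DP of the matrix clause; does not c-command the reflexive — cannot bind it (Principle A).
— Ava's neighbor: subject of the matrix clause; c-commands the reflexive but lies outside its binding domain — cannot bind it (Principle A).
— Rosa: object of the clause headed by 'introduced'; c-commands the reflexive within its binding domain — allowed (Principle A).

Rosa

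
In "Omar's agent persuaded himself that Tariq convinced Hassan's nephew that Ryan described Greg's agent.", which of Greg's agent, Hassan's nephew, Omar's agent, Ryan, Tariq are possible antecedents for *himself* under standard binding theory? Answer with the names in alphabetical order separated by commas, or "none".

Omar's agent

*himself* is a reflexive; Principle A requires it to be bound within its binding domain — the matrix clause.
— Greg's agent: object of the clause headed by 'described'; does not c-command the reflexive — cannot bind it (Principle A).
— Hassan's nephew: object of the clause headed by 'convinced'; does not c-command the reflexive — cannot bind it (Principle A).
— Omar's agent: subject of the matrix clause; c-commands the reflexive within its binding domain — allowed (Principle A).
— Ryan: subject of the clause headed by 'described'; does not c-command the reflexive — cannot bind it (Principle A).
— Tariq: subject of the clause headed by 'convinced'; does not c-command the reflexive — cannot bind it (Principle A).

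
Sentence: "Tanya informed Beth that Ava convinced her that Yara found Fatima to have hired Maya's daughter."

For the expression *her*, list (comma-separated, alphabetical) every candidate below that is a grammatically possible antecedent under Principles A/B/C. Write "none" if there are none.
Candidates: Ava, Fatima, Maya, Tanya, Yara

*her* is a pronoun; Principle B requires it to be free in its binding domain — the clause headed by 'convinced'.
— Ava: subject of the clause headed by 'convinced'; c-commands the pronoun within its binding domain — blocked (Principle B).
— Fatima: subject of the clause headed by 'hired'; is c-commanded by the pronoun; coreference would bind this R-expression — blocked (Principle C).
— Maya: possessor inside the object DP of the clause headed by 'hired'; is c-commanded by the pronoun; coreference would bind this R-expression — blocked (Principle C).
— Tanya: subject of the matrix clause; c-commands the pronoun but lies outside its binding domain — allowed.
— Yara: subject of the clause headed by 'found'; is c-commanded by the pronoun; coreference would bind this R-expression — blocked (Principle C).

Tanya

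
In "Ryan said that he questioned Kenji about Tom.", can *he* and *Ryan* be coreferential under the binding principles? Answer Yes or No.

*Ryan* is an R-expression; Principle C requires it to be free (not bound by any c-commanding expression).
— he: subject of the clause headed by 'questioned'; the pronoun does not c-command the R-expression — coreference allowed.

Yes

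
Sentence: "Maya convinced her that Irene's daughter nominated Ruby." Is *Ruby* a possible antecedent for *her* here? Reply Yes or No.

*her* is a pronoun; Principle B requires it to be free in its binding domain — the matrix clause.
— Ruby: object of the clause headed by 'nominated'; is c-commanded by the pronoun; coreference would bind this R-expression — blocked (Principle C).

No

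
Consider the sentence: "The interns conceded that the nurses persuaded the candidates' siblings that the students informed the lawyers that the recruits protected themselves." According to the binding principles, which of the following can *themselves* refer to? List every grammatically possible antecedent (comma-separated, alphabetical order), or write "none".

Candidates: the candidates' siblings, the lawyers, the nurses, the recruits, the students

*themselves* is a reflexive; Principle A requires it to be bound within its binding domain — the clause headed by 'protected'.
— the candidates' siblings: object of the clause headed by 'persuaded'; c-commands the reflexive but lies outside its binding domain — cannot bind it (Principle A).
— the lawyers: object of the clause headed by 'informed'; c-commands the reflexive but lies outside its binding domain — cannot bind it (Principle A).
— the nurses: subject of the clause headed by 'persuaded'; c-commands the reflexive but lies outside its binding domain — cannot bind it (Principle A).
— the recruits: subject of the clause headed by 'protected'; c-commands the reflexive within its binding domain — allowed (Principle A).
— the students: subject of the clause headed by 'informed'; c-commands the reflexive but lies outside its binding domain — cannot bind it (Principle A).

the recruits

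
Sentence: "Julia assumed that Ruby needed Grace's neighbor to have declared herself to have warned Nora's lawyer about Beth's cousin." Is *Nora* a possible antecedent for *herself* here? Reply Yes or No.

*herself* is a reflexive; Principle A requires it to be bound within its binding domain — the clause headed by 'declared'.
— Nora: possessor inside the object DP of the clause headed by 'warned'; does not c-command the reflexive — cannot bind it (Principle A).

No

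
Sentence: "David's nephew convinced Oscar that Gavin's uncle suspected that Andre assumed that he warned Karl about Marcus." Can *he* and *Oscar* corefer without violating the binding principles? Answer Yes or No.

*Oscar* is an R-expression; Principle C requires it to be free (not bound by any c-commanding expression).
— he: subject of the clause headed by 'warned'; the pronoun does not c-command the R-expression — coreference allowed.

Yes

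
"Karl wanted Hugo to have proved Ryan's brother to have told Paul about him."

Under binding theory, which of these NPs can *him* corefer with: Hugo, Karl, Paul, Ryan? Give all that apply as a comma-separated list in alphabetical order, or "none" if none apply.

*him* is a pronoun; Principle B requires it to be free in its binding domain — the clause headed by 'told'.
— Hugo: subject of the clause headed by 'proved'; c-commands the pronoun but lies outside its binding domain — allowed.
— Karl: subject of the matrix clause; c-commands the pronoun but lies outside its binding domain — allowed.
— Paul: object of the clause headed by 'told'; c-commands the pronoun within its binding domain — blocked (Principle B).
— Ryan: possessor inside the subject DP of the clause headed by 'told'; does not c-command the pronoun — Principle B does not apply; allowed.

Hugo, Karl, Ryan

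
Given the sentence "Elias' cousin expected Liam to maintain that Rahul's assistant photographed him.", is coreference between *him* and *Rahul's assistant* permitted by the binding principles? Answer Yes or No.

*him* is a pronoun; Principle B requires it to be free in its binding domain — the clause headed by 'photographed'.
— Rahul's assistant: subject of the clause headed by 'photographed'; c-commands the pronoun within its binding domain — blocked (Principle B).

No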